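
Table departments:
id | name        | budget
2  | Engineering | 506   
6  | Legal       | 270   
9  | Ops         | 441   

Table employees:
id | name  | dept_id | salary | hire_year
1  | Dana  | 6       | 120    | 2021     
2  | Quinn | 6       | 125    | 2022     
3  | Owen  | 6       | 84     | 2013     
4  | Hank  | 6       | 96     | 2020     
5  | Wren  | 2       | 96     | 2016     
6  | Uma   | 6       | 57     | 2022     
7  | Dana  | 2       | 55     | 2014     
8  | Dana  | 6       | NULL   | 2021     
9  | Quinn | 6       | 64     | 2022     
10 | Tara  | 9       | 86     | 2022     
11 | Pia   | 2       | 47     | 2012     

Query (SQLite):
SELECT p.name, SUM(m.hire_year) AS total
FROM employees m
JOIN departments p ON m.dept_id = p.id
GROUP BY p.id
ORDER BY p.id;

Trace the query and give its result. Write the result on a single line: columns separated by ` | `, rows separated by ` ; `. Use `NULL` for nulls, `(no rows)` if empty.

Engineering | 6042 ; Legal | 14141 ; Ops | 2022

Join each employees row to its departments via dept_id.
Group joined rows by departments.id; compute SUM(m.hire_year) per group.
  2: ids {5, 7, 11} → SUM(m.hire_year)=6042
  6: ids {1, 2, 3, 4, 6, 8, 9} → SUM(m.hire_year)=14141
  9: ids {10} → SUM(m.hire_year)=2022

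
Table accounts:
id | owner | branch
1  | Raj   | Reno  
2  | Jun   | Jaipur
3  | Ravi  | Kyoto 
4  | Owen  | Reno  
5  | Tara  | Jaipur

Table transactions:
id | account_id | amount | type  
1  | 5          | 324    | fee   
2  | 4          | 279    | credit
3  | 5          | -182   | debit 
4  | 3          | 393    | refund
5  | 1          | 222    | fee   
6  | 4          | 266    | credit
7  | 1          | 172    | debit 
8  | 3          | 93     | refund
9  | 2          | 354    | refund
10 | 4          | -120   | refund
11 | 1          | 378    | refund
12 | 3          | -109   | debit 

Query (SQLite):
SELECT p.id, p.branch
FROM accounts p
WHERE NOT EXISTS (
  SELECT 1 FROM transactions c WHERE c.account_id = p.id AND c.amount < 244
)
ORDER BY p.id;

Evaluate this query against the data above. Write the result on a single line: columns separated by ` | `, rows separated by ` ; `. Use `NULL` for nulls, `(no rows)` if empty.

2 | Jaipur

For each accounts row, check whether any transactions with matching account_id has amount < 244.
Keep rows where that is false.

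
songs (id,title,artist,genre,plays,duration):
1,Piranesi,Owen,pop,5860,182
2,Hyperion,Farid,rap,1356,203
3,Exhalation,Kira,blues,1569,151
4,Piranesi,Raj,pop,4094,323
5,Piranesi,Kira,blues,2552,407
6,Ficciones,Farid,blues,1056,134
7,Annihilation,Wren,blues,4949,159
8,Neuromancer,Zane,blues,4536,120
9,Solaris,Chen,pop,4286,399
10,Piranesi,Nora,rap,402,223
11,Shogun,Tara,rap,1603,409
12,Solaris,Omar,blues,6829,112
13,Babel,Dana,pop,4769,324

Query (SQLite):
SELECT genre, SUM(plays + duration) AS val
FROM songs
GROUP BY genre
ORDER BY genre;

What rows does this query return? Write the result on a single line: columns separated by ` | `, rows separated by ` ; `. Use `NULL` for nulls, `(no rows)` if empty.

For each row compute plays + duration.
Group by genre; take SUM of the expression per group.
  blues: ids {3, 5, 6, 7, 8, 12} → SUM(plays + duration)=22574
  pop: ids {1, 4, 9, 13} → SUM(plays + duration)=20237
  rap: ids {2, 10, 11} → SUM(plays + duration)=4196

blues | 22574 ; pop | 20237 ; rap | 4196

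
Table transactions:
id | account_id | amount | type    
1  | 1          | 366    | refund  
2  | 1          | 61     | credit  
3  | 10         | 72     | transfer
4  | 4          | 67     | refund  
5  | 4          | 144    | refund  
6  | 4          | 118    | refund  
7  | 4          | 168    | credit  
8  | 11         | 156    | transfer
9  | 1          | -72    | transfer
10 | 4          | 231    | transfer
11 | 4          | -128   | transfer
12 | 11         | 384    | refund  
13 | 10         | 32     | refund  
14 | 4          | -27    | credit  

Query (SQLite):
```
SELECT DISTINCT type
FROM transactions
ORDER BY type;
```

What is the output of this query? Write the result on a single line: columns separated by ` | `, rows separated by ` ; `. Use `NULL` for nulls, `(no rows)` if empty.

credit ; refund ; transfer

Collect distinct type values from transactions.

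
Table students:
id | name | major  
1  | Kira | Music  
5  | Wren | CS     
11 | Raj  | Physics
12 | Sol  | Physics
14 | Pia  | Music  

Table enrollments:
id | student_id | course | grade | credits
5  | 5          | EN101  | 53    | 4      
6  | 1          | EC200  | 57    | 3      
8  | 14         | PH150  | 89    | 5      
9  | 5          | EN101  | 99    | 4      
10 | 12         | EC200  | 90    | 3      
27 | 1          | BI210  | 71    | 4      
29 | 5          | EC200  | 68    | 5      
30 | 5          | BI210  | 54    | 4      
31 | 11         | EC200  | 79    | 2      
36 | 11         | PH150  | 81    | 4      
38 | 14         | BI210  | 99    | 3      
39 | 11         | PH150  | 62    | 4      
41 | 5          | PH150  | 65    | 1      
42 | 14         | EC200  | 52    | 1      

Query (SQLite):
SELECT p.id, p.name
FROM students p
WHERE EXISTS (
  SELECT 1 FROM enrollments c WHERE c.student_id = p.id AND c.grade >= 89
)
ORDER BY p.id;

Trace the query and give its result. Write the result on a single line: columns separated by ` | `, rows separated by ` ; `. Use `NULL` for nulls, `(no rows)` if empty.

For each students row, check whether any enrollments with matching student_id has grade >= 89.
Keep rows where that is true.

5 | Wren ; 12 | Sol ; 14 | Pia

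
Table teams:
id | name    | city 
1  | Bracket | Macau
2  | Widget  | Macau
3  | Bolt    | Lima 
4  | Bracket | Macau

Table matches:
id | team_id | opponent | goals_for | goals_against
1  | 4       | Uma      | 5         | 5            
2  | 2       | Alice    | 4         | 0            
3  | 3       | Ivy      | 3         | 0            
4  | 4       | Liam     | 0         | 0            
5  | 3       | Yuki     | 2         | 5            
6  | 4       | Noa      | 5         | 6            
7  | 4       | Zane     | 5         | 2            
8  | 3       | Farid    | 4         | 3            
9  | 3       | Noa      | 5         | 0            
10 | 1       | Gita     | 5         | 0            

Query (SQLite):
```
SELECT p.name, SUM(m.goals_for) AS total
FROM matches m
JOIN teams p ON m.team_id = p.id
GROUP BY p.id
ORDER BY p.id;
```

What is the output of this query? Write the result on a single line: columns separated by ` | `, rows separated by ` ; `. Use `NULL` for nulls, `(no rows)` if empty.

Bracket | 5 ; Widget | 4 ; Bolt | 14 ; Bracket | 15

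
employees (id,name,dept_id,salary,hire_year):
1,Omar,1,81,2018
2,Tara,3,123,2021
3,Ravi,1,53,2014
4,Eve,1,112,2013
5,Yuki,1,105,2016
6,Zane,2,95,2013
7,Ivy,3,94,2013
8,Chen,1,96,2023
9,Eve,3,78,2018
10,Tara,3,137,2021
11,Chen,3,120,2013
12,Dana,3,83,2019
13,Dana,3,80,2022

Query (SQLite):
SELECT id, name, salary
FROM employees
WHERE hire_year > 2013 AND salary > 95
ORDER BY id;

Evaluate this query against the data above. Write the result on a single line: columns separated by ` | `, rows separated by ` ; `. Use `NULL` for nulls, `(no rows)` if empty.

2 | Tara | 123 ; 5 | Yuki | 105 ; 8 | Chen | 96 ; 10 | Tara | 137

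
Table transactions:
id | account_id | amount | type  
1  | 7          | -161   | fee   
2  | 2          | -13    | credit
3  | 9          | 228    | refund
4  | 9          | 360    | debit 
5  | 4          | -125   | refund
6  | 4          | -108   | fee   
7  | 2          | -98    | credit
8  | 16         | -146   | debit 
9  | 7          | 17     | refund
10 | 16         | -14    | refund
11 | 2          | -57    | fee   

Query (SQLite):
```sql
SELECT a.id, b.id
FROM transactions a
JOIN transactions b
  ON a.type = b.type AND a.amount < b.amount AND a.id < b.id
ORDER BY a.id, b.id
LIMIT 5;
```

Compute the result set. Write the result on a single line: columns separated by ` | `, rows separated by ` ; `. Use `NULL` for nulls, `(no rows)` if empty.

Pairs (a,b) with same type, a.amount < b.amount, a.id < b.id.
type groups: credit:{2,7} debit:{4,8} fee:{1,6,11} refund:{3,5,9,10}
Ordered by (a.id, b.id); first 5.

1 | 6 ; 1 | 11 ; 5 | 9 ; 5 | 10 ; 6 | 11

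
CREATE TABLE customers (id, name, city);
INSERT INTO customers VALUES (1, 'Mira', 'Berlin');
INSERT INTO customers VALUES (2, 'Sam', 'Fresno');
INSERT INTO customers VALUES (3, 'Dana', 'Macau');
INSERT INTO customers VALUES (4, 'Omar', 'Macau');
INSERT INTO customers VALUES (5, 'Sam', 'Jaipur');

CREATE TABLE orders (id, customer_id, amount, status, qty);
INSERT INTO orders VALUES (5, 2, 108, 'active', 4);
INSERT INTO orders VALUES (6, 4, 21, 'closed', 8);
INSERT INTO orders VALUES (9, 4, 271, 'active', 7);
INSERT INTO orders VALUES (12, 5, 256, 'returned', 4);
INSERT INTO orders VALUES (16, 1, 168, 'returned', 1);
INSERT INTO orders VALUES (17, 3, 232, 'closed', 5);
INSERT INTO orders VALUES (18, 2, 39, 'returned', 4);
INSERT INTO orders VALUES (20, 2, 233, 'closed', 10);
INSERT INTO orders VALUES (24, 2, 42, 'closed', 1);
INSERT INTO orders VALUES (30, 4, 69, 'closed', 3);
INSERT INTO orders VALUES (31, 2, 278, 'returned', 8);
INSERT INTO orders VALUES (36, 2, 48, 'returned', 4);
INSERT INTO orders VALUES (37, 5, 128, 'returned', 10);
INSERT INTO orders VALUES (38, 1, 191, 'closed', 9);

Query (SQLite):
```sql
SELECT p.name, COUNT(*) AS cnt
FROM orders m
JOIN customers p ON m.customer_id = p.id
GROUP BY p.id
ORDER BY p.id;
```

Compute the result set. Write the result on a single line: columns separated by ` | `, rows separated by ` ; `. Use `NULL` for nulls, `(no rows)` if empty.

Mira | 2 ; Sam | 6 ; Dana | 1 ; Omar | 3 ; Sam | 2

Join each orders row to its customers via customer_id.
Group joined rows by customers.id; compute COUNT(*) per group.
  1: ids {16, 38} → COUNT(*)=2
  2: ids {5, 18, 20, 24, 31, 36} → COUNT(*)=6
  3: ids {17} → COUNT(*)=1
  4: ids {6, 9, 30} → COUNT(*)=3
  5: ids {12, 37} → COUNT(*)=2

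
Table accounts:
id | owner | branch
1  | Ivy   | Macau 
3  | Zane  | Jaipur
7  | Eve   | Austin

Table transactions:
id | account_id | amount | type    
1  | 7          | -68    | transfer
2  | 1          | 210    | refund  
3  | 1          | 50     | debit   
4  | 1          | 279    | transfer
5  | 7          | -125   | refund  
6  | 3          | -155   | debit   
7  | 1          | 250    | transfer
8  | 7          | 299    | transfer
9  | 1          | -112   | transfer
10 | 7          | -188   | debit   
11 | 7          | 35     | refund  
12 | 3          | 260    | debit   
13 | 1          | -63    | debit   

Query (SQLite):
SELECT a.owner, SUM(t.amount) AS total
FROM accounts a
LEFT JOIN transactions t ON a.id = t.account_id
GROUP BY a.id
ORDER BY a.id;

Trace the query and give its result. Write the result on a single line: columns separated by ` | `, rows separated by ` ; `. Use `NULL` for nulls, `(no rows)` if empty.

LEFT JOIN keeps every accounts row; unmatched ones get NULL for transactions columns.
Group by accounts.id and compute SUM(t.amount). SUM over an all-NULL group is NULL.
  1: ids {2, 3, 4, 7, 9, 13} → SUM(t.amount)=614
  3: ids {6, 12} → SUM(t.amount)=105
  7: ids {1, 5, 8, 10, 11} → SUM(t.amount)=-47

Ivy | 614 ; Zane | 105 ; Eve | -47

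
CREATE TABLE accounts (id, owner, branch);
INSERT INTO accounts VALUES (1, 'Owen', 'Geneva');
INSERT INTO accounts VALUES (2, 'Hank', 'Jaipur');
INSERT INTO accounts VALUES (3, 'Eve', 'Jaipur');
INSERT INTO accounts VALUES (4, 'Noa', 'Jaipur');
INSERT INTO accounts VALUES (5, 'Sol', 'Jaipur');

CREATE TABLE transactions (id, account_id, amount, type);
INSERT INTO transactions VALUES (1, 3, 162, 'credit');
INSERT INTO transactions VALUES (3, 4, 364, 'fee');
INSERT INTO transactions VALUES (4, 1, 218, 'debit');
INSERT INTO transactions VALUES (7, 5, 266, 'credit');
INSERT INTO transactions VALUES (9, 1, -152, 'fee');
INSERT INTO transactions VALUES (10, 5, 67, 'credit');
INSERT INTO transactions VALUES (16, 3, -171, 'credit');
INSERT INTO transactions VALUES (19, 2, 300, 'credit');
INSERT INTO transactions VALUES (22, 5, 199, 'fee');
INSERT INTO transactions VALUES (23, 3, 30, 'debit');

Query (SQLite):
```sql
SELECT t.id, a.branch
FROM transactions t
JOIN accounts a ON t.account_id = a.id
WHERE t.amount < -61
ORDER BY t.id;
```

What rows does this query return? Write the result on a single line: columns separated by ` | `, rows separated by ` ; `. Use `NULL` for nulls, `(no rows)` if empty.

9 | Geneva ; 16 | Jaipur

Each transactions row matches the accounts row where account_id = accounts.id.
Then keep rows with t.amount < -61.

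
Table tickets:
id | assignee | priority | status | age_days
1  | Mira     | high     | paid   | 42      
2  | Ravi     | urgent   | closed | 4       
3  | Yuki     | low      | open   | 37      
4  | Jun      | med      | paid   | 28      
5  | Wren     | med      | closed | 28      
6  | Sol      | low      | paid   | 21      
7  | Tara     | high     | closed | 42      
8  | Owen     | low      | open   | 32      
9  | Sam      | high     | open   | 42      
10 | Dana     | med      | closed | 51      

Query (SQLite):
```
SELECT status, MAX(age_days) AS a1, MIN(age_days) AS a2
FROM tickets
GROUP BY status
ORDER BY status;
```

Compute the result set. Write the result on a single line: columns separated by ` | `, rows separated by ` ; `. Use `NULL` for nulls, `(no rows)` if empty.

closed | 51 | 4 ; open | 42 | 32 ; paid | 42 | 21

Group tickets by status.
Per group compute: MAX(age_days), MIN(age_days).
  closed: ids {2, 5, 7, 10} → MAX(age_days)=51, MIN(age_days)=4
  open: ids {3, 8, 9} → MAX(age_days)=42, MIN(age_days)=32
  paid: ids {1, 4, 6} → MAX(age_days)=42, MIN(age_days)=21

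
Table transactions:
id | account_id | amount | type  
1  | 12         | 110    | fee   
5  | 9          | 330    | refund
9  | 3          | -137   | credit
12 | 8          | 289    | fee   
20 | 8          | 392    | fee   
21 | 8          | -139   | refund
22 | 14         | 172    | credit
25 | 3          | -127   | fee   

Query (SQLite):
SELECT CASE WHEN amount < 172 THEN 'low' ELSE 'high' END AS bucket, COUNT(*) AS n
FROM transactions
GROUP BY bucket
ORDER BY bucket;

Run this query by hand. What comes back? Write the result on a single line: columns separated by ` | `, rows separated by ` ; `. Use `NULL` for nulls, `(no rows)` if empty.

Bucket rows by amount < 172 → 'low' else 'high'; count each bucket.

high | 4 ; low | 4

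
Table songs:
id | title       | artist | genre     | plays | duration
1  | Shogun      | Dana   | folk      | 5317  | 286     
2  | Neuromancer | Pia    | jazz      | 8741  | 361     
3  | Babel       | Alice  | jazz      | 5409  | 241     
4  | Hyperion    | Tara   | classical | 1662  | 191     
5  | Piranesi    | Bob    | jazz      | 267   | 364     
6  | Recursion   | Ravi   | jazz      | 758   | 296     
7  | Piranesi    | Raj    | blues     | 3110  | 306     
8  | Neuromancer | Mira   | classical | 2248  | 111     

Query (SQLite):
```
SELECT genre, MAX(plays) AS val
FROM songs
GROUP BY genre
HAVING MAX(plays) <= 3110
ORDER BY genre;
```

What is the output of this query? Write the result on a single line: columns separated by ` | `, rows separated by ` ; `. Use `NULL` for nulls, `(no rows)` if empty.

blues | 3110 ; classical | 2248

Partition songs by genre; compute MAX(plays) within each group.
HAVING: keep groups where MAX(plays) <= 3110.
  blues: ids {7} → MAX(plays)=3110
  classical: ids {4, 8} → MAX(plays)=2248
  folk: ids {1} → MAX(plays)=5317
  jazz: ids {2, 3, 5, 6} → MAX(plays)=8741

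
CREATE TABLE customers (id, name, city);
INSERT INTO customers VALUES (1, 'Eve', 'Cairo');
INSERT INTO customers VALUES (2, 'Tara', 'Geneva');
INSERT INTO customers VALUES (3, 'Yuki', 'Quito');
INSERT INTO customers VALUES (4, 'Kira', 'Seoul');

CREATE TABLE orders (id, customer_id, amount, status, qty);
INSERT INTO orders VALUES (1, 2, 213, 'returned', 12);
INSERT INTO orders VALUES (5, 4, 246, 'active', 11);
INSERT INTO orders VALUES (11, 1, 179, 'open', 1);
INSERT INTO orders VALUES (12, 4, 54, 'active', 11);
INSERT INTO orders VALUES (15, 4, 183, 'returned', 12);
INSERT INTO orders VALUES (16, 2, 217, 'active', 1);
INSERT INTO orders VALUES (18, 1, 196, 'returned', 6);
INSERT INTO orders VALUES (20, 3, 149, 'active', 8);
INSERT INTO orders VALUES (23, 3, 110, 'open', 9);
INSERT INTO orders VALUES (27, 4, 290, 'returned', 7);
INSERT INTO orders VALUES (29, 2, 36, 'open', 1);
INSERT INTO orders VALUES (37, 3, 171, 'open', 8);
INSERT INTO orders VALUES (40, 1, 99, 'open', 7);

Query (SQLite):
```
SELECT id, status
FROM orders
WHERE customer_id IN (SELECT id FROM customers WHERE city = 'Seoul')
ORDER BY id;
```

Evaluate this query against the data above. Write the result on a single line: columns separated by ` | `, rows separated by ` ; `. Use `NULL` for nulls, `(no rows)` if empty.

5 | active ; 12 | active ; 15 | returned ; 27 | returned

Inner query: customers.id where city = 'Seoul'.
Outer: keep orders rows whose customer_id is in that set.
Inner query → {4}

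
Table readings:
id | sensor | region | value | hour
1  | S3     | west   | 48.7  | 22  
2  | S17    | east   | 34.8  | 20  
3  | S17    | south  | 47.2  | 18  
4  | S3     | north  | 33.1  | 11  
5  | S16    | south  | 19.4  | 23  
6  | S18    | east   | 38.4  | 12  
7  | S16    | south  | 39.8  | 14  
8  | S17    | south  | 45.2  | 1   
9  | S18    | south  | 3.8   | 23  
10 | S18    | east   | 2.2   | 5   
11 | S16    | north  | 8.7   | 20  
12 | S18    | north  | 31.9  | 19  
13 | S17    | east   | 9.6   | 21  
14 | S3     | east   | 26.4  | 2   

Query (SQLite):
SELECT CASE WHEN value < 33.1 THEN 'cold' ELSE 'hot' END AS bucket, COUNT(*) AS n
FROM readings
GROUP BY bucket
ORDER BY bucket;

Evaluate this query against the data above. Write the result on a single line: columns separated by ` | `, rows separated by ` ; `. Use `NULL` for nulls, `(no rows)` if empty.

Bucket rows by value < 33.1 → 'cold' else 'hot'; count each bucket.

cold | 7 ; hot | 7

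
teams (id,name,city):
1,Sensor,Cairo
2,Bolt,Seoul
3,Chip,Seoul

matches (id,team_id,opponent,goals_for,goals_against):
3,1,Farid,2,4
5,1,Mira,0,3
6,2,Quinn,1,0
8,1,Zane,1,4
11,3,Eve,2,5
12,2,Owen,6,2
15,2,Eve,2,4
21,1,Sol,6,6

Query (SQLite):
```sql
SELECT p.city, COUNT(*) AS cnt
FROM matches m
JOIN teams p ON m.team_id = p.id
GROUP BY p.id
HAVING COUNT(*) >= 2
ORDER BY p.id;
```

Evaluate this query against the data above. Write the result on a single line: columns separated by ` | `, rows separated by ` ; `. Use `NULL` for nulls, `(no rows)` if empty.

Join each matches row to its teams via team_id.
Group joined rows by teams.id; compute COUNT(*) per group.
HAVING: keep groups with count ≥ 2.
  1: ids {3, 5, 8, 21} → COUNT(*)=4
  2: ids {6, 12, 15} → COUNT(*)=3
  3: ids {11} → COUNT(*)=1

Cairo | 4 ; Seoul | 3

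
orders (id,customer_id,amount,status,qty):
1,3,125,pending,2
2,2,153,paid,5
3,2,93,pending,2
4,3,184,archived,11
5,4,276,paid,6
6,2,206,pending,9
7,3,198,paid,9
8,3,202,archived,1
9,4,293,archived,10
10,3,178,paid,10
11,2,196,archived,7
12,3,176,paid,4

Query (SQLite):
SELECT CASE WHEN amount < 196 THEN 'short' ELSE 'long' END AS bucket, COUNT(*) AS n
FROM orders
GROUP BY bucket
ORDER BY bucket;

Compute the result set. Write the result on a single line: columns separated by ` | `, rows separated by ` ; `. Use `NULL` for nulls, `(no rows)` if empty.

Bucket rows by amount < 196 → 'short' else 'long'; count each bucket.

long | 6 ; short | 6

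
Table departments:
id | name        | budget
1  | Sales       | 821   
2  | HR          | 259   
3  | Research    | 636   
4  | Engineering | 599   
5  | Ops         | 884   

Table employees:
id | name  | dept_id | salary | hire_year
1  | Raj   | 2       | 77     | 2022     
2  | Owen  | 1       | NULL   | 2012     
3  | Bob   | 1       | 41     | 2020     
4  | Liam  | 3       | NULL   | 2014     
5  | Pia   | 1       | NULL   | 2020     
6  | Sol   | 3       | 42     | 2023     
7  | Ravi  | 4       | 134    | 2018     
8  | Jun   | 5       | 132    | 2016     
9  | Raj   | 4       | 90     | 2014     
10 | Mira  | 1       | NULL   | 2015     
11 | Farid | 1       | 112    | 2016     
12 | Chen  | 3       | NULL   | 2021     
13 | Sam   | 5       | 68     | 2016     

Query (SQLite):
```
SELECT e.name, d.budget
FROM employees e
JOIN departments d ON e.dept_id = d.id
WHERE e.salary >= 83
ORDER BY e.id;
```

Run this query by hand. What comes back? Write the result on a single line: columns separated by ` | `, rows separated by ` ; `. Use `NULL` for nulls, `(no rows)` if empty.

Ravi | 599 ; Jun | 884 ; Raj | 599 ; Farid | 821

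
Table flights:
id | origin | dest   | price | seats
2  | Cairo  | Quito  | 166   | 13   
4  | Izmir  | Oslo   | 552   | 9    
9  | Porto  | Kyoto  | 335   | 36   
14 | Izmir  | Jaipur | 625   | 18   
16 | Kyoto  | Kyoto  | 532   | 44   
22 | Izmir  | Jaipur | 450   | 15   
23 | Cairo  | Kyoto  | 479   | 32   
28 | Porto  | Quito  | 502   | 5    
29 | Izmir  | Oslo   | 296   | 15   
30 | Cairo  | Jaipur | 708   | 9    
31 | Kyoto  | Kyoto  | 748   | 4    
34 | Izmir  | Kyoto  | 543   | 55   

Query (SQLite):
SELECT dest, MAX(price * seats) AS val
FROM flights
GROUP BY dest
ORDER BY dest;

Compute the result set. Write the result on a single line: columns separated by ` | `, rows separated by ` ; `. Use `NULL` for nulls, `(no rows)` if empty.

Jaipur | 11250 ; Kyoto | 29865 ; Oslo | 4968 ; Quito | 2510

For each row compute price * seats.
Group by dest; take MAX of the expression per group.
  Jaipur: ids {14, 22, 30} → MAX(price * seats)=11250
  Kyoto: ids {9, 16, 23, 31, 34} → MAX(price * seats)=29865
  Oslo: ids {4, 29} → MAX(price * seats)=4968
  Quito: ids {2, 28} → MAX(price * seats)=2510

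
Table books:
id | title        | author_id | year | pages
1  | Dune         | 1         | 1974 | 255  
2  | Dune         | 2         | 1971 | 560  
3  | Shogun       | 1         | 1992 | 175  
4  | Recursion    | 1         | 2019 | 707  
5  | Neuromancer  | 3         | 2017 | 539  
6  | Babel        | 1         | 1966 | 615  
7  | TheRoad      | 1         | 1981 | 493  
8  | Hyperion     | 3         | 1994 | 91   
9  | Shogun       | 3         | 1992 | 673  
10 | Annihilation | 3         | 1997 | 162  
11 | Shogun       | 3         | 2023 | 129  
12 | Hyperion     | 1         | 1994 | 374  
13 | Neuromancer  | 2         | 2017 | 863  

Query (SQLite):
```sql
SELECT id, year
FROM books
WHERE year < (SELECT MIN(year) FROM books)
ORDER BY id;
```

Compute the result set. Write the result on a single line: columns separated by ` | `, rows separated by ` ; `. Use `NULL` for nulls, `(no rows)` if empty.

Scalar subquery: MIN(year) over all books rows = 1966.
Keep rows where year < that value.

(no rows)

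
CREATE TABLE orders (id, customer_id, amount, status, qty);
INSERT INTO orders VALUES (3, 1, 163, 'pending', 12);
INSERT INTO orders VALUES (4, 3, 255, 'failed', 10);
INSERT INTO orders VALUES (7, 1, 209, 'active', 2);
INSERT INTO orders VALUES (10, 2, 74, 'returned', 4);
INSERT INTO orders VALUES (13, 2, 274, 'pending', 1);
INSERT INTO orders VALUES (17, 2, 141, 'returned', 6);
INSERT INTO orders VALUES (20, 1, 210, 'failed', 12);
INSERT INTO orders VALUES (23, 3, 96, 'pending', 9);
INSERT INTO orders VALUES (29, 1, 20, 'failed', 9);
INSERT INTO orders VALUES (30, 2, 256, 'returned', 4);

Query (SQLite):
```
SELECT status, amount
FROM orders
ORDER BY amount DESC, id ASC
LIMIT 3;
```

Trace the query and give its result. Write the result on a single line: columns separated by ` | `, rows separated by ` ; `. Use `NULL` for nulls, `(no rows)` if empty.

pending | 274 ; returned | 256 ; failed | 255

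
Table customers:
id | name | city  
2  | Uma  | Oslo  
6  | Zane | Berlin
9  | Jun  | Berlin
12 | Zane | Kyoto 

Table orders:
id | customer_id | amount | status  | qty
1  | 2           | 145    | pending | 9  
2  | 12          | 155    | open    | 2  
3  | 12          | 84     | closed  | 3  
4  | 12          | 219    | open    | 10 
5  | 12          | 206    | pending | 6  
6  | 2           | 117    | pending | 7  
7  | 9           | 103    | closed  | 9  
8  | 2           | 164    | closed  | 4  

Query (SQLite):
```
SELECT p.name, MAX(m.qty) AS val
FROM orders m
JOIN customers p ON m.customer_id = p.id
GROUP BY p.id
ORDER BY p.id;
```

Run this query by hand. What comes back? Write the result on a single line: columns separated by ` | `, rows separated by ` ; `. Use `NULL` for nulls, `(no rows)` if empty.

Join each orders row to its customers via customer_id.
Group joined rows by customers.id; compute MAX(m.qty) per group.
  2: ids {1, 6, 8} → MAX(m.qty)=9
  9: ids {7} → MAX(m.qty)=9
  12: ids {2, 3, 4, 5} → MAX(m.qty)=10

Uma | 9 ; Jun | 9 ; Zane | 10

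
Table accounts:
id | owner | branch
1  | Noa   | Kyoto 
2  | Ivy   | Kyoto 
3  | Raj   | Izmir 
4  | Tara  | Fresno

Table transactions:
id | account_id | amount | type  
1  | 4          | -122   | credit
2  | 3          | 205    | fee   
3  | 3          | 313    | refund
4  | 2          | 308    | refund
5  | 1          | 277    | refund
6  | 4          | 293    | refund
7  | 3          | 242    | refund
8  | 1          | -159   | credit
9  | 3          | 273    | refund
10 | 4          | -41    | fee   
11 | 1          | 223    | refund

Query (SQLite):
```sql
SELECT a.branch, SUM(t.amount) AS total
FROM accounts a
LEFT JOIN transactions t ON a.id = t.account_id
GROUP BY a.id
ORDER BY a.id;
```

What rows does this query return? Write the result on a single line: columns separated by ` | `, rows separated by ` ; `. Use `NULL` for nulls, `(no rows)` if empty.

Kyoto | 341 ; Kyoto | 308 ; Izmir | 1033 ; Fresno | 130

LEFT JOIN keeps every accounts row; unmatched ones get NULL for transactions columns.
Group by accounts.id and compute SUM(t.amount). SUM over an all-NULL group is NULL.
  1: ids {5, 8, 11} → SUM(t.amount)=341
  2: ids {4} → SUM(t.amount)=308
  3: ids {2, 3, 7, 9} → SUM(t.amount)=1033
  4: ids {1, 6, 10} → SUM(t.amount)=130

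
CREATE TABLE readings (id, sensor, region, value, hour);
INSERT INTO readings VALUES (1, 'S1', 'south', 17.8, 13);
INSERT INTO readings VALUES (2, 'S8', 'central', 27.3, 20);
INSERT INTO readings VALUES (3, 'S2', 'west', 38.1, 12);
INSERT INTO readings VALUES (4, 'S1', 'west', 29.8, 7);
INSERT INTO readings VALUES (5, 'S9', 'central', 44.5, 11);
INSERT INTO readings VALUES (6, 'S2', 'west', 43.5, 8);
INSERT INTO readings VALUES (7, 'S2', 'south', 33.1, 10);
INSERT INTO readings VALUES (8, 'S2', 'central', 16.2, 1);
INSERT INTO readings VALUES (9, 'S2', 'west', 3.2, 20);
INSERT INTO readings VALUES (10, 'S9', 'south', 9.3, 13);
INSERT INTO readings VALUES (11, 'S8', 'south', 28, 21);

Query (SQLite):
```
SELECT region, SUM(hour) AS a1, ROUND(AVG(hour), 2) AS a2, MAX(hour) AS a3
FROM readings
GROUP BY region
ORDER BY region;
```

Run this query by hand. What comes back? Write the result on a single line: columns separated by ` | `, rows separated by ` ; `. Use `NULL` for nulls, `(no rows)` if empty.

central | 32 | 10.67 | 20 ; south | 57 | 14.25 | 21 ; west | 47 | 11.75 | 20

Group readings by region.
Per group compute: SUM(hour), ROUND(AVG(hour), 2), MAX(hour).
  central: ids {2, 5, 8} → SUM(hour)=32, ROUND(AVG(hour), 2)=10.67, MAX(hour)=20
  south: ids {1, 7, 10, 11} → SUM(hour)=57, ROUND(AVG(hour), 2)=14.25, MAX(hour)=21
  west: ids {3, 4, 6, 9} → SUM(hour)=47, ROUND(AVG(hour), 2)=11.75, MAX(hour)=20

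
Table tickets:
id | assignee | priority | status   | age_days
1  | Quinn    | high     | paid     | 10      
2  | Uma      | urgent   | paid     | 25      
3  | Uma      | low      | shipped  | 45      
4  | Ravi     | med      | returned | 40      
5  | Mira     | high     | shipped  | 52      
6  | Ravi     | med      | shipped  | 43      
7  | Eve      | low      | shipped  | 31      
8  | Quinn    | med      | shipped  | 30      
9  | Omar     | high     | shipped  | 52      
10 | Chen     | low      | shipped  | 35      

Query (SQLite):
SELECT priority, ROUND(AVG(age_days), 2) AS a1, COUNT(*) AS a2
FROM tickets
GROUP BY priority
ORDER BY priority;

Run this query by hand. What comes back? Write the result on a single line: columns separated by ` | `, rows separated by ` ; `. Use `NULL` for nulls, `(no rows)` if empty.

Group tickets by priority.
Per group compute: ROUND(AVG(age_days), 2), COUNT(*).
  high: ids {1, 5, 9} → ROUND(AVG(age_days), 2)=38, COUNT(*)=3
  low: ids {3, 7, 10} → ROUND(AVG(age_days), 2)=37, COUNT(*)=3
  med: ids {4, 6, 8} → ROUND(AVG(age_days), 2)=37.67, COUNT(*)=3
  urgent: ids {2} → ROUND(AVG(age_days), 2)=25, COUNT(*)=1

high | 38 | 3 ; low | 37 | 3 ; med | 37.67 | 3 ; urgent | 25 | 1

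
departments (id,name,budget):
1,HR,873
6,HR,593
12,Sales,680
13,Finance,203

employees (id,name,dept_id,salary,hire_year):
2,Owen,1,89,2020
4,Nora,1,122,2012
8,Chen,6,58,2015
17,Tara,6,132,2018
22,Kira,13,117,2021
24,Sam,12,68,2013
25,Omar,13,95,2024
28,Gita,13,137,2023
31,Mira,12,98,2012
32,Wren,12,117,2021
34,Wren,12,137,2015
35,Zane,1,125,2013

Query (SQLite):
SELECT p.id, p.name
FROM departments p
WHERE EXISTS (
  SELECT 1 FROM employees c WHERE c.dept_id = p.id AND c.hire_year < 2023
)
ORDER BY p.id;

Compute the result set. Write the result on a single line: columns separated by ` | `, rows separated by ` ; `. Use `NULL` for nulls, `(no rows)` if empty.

For each departments row, check whether any employees with matching dept_id has hire_year < 2023.
Keep rows where that is true.

1 | HR ; 6 | HR ; 12 | Sales ; 13 | Finance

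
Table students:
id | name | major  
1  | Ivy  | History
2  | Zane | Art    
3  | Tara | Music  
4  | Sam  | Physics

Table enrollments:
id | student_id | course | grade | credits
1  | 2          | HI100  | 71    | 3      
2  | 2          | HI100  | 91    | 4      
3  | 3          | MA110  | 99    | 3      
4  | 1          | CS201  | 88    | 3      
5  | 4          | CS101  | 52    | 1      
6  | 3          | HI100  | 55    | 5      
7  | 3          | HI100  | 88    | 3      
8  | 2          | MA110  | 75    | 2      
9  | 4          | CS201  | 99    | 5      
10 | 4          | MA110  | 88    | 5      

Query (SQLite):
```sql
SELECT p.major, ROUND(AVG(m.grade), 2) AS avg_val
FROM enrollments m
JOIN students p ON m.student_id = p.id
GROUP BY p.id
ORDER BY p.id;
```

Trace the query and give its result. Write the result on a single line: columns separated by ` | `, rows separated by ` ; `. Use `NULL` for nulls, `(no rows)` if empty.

Join each enrollments row to its students via student_id.
Group joined rows by students.id; compute ROUND(AVG(m.grade), 2) per group.
  1: ids {4} → ROUND(AVG(m.grade), 2)=88
  2: ids {1, 2, 8} → ROUND(AVG(m.grade), 2)=79
  3: ids {3, 6, 7} → ROUND(AVG(m.grade), 2)=80.67
  4: ids {5, 9, 10} → ROUND(AVG(m.grade), 2)=79.67

History | 88 ; Art | 79 ; Music | 80.67 ; Physics | 79.67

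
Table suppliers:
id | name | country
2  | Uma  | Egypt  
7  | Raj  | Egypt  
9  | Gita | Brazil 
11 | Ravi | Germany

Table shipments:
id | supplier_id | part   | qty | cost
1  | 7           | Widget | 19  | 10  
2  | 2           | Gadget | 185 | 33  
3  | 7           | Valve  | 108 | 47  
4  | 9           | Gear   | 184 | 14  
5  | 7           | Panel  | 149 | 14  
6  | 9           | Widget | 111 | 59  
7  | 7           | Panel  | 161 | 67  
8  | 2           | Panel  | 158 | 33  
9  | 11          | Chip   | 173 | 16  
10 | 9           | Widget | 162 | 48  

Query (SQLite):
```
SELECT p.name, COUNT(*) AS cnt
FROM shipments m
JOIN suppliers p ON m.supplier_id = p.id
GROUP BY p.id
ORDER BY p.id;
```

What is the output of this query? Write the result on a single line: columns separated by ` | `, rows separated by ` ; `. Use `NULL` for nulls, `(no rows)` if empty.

Join each shipments row to its suppliers via supplier_id.
Group joined rows by suppliers.id; compute COUNT(*) per group.
  2: ids {2, 8} → COUNT(*)=2
  7: ids {1, 3, 5, 7} → COUNT(*)=4
  9: ids {4, 6, 10} → COUNT(*)=3
  11: ids {9} → COUNT(*)=1

Uma | 2 ; Raj | 4 ; Gita | 3 ; Ravi | 1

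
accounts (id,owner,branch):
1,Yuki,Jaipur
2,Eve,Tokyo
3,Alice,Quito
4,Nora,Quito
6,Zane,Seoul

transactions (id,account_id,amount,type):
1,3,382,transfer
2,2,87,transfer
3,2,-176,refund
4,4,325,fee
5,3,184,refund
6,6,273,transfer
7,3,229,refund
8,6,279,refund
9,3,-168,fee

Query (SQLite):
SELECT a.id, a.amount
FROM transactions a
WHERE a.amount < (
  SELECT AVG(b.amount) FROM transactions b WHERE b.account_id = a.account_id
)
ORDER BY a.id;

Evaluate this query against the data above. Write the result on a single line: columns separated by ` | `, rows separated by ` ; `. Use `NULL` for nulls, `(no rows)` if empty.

3 | -176 ; 6 | 273 ; 9 | -168

For each transactions row a, compute AVG(amount) over rows sharing a.account_id.
Keep row a if a.amount < that per-group AVG.
  account_id=2: AVG(amount) = -44.5
  account_id=3: AVG(amount) = 156.75
  account_id=4: AVG(amount) = 325.0
  account_id=6: AVG(amount) = 276.0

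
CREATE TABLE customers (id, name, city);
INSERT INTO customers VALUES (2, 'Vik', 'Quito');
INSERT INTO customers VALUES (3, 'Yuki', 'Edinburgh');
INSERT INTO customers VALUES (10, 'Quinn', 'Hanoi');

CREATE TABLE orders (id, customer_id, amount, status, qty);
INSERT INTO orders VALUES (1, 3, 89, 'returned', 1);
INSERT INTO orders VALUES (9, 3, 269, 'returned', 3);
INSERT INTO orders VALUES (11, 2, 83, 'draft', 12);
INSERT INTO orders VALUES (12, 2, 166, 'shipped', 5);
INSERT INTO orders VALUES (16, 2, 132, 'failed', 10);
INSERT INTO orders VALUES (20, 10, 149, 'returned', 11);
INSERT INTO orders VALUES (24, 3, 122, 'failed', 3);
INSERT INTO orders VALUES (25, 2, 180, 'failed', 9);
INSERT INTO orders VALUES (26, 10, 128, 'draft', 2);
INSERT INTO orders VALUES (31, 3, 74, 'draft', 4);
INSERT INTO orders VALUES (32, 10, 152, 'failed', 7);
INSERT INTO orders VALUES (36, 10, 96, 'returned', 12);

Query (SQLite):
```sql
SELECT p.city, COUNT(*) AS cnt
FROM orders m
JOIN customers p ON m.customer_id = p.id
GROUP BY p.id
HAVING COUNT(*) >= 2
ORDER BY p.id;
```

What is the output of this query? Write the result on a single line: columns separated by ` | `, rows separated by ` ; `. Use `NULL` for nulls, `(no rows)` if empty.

Quito | 4 ; Edinburgh | 4 ; Hanoi | 4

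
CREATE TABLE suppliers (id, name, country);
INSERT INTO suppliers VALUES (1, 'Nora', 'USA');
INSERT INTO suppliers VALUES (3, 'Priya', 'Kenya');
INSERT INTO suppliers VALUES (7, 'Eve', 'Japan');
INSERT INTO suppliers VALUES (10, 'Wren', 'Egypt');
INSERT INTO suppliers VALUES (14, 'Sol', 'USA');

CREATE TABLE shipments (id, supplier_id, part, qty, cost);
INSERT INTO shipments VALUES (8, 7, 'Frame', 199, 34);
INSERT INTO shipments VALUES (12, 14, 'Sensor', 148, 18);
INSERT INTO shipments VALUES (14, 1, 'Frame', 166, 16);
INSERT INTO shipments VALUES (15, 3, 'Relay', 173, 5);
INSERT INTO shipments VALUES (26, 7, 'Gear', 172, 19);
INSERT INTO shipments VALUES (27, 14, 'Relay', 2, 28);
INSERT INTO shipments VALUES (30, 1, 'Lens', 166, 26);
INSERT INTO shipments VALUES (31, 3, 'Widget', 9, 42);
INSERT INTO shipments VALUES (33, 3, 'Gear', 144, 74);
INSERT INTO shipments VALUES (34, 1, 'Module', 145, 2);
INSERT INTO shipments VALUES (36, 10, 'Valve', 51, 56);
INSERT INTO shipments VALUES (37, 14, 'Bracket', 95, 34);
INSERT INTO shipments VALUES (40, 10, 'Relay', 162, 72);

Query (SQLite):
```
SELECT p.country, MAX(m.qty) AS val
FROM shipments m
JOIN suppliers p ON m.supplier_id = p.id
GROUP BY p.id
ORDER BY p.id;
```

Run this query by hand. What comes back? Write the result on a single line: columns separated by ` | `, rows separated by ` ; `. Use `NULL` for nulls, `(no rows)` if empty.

USA | 166 ; Kenya | 173 ; Japan | 199 ; Egypt | 162 ; USA | 148

Join each shipments row to its suppliers via supplier_id.
Group joined rows by suppliers.id; compute MAX(m.qty) per group.
  1: ids {14, 30, 34} → MAX(m.qty)=166
  3: ids {15, 31, 33} → MAX(m.qty)=173
  7: ids {8, 26} → MAX(m.qty)=199
  10: ids {36, 40} → MAX(m.qty)=162
  14: ids {12, 27, 37} → MAX(m.qty)=148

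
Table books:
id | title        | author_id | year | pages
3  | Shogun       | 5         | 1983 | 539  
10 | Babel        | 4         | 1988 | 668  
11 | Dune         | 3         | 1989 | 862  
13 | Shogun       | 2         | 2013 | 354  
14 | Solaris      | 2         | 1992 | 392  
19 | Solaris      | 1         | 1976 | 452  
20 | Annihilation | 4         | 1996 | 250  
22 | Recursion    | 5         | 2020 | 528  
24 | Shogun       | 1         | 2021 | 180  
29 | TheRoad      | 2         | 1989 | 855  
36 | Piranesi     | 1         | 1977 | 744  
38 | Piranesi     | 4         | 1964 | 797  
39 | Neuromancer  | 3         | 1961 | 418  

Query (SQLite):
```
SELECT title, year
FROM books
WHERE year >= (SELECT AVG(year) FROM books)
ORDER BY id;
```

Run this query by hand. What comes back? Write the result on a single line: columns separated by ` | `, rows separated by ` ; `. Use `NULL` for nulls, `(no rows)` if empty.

Scalar subquery: AVG(year) over all books rows = 1989.923077 (≈; comparison uses full precision).
Keep rows where year >= that value.

Shogun | 2013 ; Solaris | 1992 ; Annihilation | 1996 ; Recursion | 2020 ; Shogun | 2021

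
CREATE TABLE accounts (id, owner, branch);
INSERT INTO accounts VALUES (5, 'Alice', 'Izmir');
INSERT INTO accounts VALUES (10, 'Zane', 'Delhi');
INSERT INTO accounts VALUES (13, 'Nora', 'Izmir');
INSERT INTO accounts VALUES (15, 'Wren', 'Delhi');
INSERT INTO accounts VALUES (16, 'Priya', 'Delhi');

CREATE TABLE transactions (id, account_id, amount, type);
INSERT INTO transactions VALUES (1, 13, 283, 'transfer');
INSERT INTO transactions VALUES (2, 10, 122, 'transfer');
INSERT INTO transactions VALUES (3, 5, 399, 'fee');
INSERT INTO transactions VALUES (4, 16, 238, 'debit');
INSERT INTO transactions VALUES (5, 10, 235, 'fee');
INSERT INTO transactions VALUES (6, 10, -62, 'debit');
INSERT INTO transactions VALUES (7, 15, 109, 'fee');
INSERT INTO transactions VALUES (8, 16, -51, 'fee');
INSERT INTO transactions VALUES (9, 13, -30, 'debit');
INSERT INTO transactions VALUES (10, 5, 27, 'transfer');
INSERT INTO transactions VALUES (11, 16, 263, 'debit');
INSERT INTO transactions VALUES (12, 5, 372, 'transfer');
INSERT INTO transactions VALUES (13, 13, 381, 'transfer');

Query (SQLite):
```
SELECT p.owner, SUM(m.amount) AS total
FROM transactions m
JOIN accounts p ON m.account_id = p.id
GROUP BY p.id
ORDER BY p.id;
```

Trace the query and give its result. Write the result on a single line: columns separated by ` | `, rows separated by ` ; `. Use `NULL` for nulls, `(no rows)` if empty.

Alice | 798 ; Zane | 295 ; Nora | 634 ; Wren | 109 ; Priya | 450

Join each transactions row to its accounts via account_id.
Group joined rows by accounts.id; compute SUM(m.amount) per group.
  5: ids {3, 10, 12} → SUM(m.amount)=798
  10: ids {2, 5, 6} → SUM(m.amount)=295
  13: ids {1, 9, 13} → SUM(m.amount)=634
  15: ids {7} → SUM(m.amount)=109
  16: ids {4, 8, 11} → SUM(m.amount)=450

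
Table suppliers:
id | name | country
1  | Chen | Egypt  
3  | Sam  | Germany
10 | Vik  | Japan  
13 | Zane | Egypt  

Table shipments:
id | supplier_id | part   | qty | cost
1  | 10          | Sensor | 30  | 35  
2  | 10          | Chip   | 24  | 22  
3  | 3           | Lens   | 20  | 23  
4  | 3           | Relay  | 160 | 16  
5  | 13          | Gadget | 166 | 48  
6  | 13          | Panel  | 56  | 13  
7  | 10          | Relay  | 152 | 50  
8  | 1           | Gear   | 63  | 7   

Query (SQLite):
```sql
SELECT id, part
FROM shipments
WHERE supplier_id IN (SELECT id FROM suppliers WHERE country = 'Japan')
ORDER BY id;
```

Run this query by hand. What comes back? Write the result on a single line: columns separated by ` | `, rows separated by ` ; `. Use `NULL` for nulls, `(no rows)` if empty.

1 | Sensor ; 2 | Chip ; 7 | Relay

Inner query: suppliers.id where country = 'Japan'.
Outer: keep shipments rows whose supplier_id is in that set.
Inner query → {10}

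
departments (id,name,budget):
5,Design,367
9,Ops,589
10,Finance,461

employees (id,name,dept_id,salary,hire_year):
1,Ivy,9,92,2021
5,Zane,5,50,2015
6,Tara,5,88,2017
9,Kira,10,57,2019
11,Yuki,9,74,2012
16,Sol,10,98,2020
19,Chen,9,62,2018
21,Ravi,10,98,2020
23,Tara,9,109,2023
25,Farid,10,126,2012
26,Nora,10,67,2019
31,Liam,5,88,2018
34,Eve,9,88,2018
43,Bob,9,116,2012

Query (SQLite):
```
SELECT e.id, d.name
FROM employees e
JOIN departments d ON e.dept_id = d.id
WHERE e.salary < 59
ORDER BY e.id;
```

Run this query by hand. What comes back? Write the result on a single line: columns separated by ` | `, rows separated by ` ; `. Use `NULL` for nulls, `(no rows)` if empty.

5 | Design ; 9 | Finance

Each employees row matches the departments row where dept_id = departments.id.
Then keep rows with e.salary < 59.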